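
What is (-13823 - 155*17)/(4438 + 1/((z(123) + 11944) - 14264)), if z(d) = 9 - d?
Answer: -13352924/3600697 ≈ -3.7084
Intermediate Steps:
(-13823 - 155*17)/(4438 + 1/((z(123) + 11944) - 14264)) = (-13823 - 155*17)/(4438 + 1/(((9 - 1*123) + 11944) - 14264)) = (-13823 - 2635)/(4438 + 1/(((9 - 123) + 11944) - 14264)) = -16458/(4438 + 1/((-114 + 11944) - 14264)) = -16458/(4438 + 1/(11830 - 14264)) = -16458/(4438 + 1/(-2434)) = -16458/(4438 - 1/2434) = -16458/10802091/2434 = -16458*2434/10802091 = -13352924/3600697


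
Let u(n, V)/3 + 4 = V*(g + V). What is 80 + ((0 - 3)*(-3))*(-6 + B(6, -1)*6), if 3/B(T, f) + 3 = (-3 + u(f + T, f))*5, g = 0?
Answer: 164/7 ≈ 23.429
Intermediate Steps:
u(n, V) = -12 + 3*V² (u(n, V) = -12 + 3*(V*(0 + V)) = -12 + 3*(V*V) = -12 + 3*V²)
B(T, f) = 3/(-78 + 15*f²) (B(T, f) = 3/(-3 + (-3 + (-12 + 3*f²))*5) = 3/(-3 + (-15 + 3*f²)*5) = 3/(-3 + (-75 + 15*f²)) = 3/(-78 + 15*f²))
80 + ((0 - 3)*(-3))*(-6 + B(6, -1)*6) = 80 + ((0 - 3)*(-3))*(-6 + 6/(-26 + 5*(-1)²)) = 80 + (-3*(-3))*(-6 + 6/(-26 + 5*1)) = 80 + 9*(-6 + 6/(-26 + 5)) = 80 + 9*(-6 + 6/(-21)) = 80 + 9*(-6 - 1/21*6) = 80 + 9*(-6 - 2/7) = 80 + 9*(-44/7) = 80 - 396/7 = 164/7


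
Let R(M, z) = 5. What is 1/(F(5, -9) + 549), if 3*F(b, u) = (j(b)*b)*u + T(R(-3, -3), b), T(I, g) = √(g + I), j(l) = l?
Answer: 2133/1011037 - 3*√10/2022074 ≈ 0.0021050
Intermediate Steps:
T(I, g) = √(I + g)
F(b, u) = √(5 + b)/3 + u*b²/3 (F(b, u) = ((b*b)*u + √(5 + b))/3 = (b²*u + √(5 + b))/3 = (u*b² + √(5 + b))/3 = (√(5 + b) + u*b²)/3 = √(5 + b)/3 + u*b²/3)
1/(F(5, -9) + 549) = 1/((√(5 + 5)/3 + (⅓)*(-9)*5²) + 549) = 1/((√10/3 + (⅓)*(-9)*25) + 549) = 1/((√10/3 - 75) + 549) = 1/((-75 + √10/3) + 549) = 1/(474 + √10/3)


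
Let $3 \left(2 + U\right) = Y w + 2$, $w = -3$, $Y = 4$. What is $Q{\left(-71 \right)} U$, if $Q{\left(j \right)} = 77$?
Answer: $- \frac{1232}{3} \approx -410.67$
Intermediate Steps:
$U = - \frac{16}{3}$ ($U = -2 + \frac{4 \left(-3\right) + 2}{3} = -2 + \frac{-12 + 2}{3} = -2 + \frac{1}{3} \left(-10\right) = -2 - \frac{10}{3} = - \frac{16}{3} \approx -5.3333$)
$Q{\left(-71 \right)} U = 77 \left(- \frac{16}{3}\right) = - \frac{1232}{3}$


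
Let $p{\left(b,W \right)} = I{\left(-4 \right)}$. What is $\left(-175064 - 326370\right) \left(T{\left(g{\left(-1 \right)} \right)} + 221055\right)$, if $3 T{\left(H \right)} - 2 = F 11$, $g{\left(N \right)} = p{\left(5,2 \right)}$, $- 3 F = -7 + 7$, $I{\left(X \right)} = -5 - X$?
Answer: $- \frac{332534481478}{3} \approx -1.1084 \cdot 10^{11}$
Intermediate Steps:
$p{\left(b,W \right)} = -1$ ($p{\left(b,W \right)} = -5 - -4 = -5 + 4 = -1$)
$F = 0$ ($F = - \frac{-7 + 7}{3} = \left(- \frac{1}{3}\right) 0 = 0$)
$g{\left(N \right)} = -1$
$T{\left(H \right)} = \frac{2}{3}$ ($T{\left(H \right)} = \frac{2}{3} + \frac{0 \cdot 11}{3} = \frac{2}{3} + \frac{1}{3} \cdot 0 = \frac{2}{3} + 0 = \frac{2}{3}$)
$\left(-175064 - 326370\right) \left(T{\left(g{\left(-1 \right)} \right)} + 221055\right) = \left(-175064 - 326370\right) \left(\frac{2}{3} + 221055\right) = \left(-501434\right) \frac{663167}{3} = - \frac{332534481478}{3}$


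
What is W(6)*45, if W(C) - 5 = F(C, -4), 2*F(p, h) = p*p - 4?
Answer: 945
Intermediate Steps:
F(p, h) = -2 + p²/2 (F(p, h) = (p*p - 4)/2 = (p² - 4)/2 = (-4 + p²)/2 = -2 + p²/2)
W(C) = 3 + C²/2 (W(C) = 5 + (-2 + C²/2) = 3 + C²/2)
W(6)*45 = (3 + (½)*6²)*45 = (3 + (½)*36)*45 = (3 + 18)*45 = 21*45 = 945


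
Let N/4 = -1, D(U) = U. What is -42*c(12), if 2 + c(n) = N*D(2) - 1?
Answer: 462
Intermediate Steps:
N = -4 (N = 4*(-1) = -4)
c(n) = -11 (c(n) = -2 + (-4*2 - 1) = -2 + (-8 - 1) = -2 - 9 = -11)
-42*c(12) = -42*(-11) = 462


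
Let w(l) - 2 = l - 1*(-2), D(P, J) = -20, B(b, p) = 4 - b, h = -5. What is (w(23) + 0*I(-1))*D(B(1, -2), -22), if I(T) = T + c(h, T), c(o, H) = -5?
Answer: -540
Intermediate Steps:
w(l) = 4 + l (w(l) = 2 + (l - 1*(-2)) = 2 + (l + 2) = 2 + (2 + l) = 4 + l)
I(T) = -5 + T (I(T) = T - 5 = -5 + T)
(w(23) + 0*I(-1))*D(B(1, -2), -22) = ((4 + 23) + 0*(-5 - 1))*(-20) = (27 + 0*(-6))*(-20) = (27 + 0)*(-20) = 27*(-20) = -540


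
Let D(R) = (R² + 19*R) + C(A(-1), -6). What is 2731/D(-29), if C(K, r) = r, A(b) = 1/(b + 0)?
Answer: 2731/284 ≈ 9.6162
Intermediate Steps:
A(b) = 1/b
D(R) = -6 + R² + 19*R (D(R) = (R² + 19*R) - 6 = -6 + R² + 19*R)
2731/D(-29) = 2731/(-6 + (-29)² + 19*(-29)) = 2731/(-6 + 841 - 551) = 2731/284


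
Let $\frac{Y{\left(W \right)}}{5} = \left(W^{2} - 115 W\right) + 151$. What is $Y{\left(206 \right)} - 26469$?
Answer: $68016$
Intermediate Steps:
$Y{\left(W \right)} = 755 - 575 W + 5 W^{2}$ ($Y{\left(W \right)} = 5 \left(\left(W^{2} - 115 W\right) + 151\right) = 5 \left(151 + W^{2} - 115 W\right) = 755 - 575 W + 5 W^{2}$)
$Y{\left(206 \right)} - 26469 = \left(755 - 118450 + 5 \cdot 206^{2}\right) - 26469 = \left(755 - 118450 + 5 \cdot 42436\right) - 26469 = \left(755 - 118450 + 212180\right) - 26469 = 94485 - 26469 = 68016$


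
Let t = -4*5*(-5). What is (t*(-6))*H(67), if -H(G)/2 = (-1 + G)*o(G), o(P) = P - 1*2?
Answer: 5148000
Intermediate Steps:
t = 100 (t = -20*(-5) = 100)
o(P) = -2 + P (o(P) = P - 2 = -2 + P)
H(G) = -2*(-1 + G)*(-2 + G)
(t*(-6))*H(67) = (100*(-6))*(-2*(-1 + 67)*(-2 + 67)) = -(-1200)*66*65 = -600*(-8580) = 5148000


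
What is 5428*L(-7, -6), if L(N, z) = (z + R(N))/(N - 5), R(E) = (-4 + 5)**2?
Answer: 6785/3 ≈ 2261.7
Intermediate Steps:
R(E) = 1 (R(E) = 1**2 = 1)
L(N, z) = (1 + z)/(-5 + N) (L(N, z) = (z + 1)/(N - 5) = (1 + z)/(-5 + N))
5428*L(-7, -6) = 5428*((1 - 6)/(-5 - 7)) = 5428*(-5/(-12)) = 5428*(-1/12*(-5)) = 5428*(5/12) = 6785/3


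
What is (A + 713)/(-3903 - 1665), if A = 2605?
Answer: -553/928 ≈ -0.59591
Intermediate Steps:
(A + 713)/(-3903 - 1665) = (2605 + 713)/(-3903 - 1665) = 3318/(-5568) = 3318*(-1/5568) = -553/928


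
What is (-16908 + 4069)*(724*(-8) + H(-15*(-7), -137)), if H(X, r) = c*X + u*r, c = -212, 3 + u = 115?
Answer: 557161244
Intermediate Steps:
u = 112 (u = -3 + 115 = 112)
H(X, r) = -212*X + 112*r
(-16908 + 4069)*(724*(-8) + H(-15*(-7), -137)) = (-16908 + 4069)*(724*(-8) + (-(-3180)*(-7) + 112*(-137))) = -12839*(-5792 + (-212*105 - 15344)) = -12839*(-5792 + (-22260 - 15344)) = -12839*(-5792 - 37604) = -12839*(-43396) = 557161244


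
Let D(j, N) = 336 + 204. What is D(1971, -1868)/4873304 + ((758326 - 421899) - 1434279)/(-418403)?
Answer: 1337598120157/509751253378 ≈ 2.6240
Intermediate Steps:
D(j, N) = 540
D(1971, -1868)/4873304 + ((758326 - 421899) - 1434279)/(-418403) = 540/4873304 + ((758326 - 421899) - 1434279)/(-418403) = 540*(1/4873304) + (336427 - 1434279)*(-1/418403) = 135/1218326 - 1097852*(-1/418403) = 135/1218326 + 1097852/418403 = 1337598120157/509751253378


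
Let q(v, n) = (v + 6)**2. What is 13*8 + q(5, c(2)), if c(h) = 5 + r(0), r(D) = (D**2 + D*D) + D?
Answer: 225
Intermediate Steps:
r(D) = D + 2*D**2 (r(D) = (D**2 + D**2) + D = 2*D**2 + D = D + 2*D**2)
c(h) = 5 (c(h) = 5 + 0*(1 + 2*0) = 5 + 0*(1 + 0) = 5 + 0*1 = 5 + 0 = 5)
q(v, n) = (6 + v)**2
13*8 + q(5, c(2)) = 13*8 + (6 + 5)**2 = 104 + 11**2 = 104 + 121 = 225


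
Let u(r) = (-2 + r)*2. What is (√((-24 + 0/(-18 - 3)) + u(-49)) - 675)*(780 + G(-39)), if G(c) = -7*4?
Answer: -507600 + 2256*I*√14 ≈ -5.076e+5 + 8441.2*I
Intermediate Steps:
G(c) = -28
u(r) = -4 + 2*r
(√((-24 + 0/(-18 - 3)) + u(-49)) - 675)*(780 + G(-39)) = (√((-24 + 0/(-18 - 3)) + (-4 + 2*(-49))) - 675)*(780 - 28) = (√((-24 + 0/(-21)) + (-4 - 98)) - 675)*752 = (√((-24 - 1/21*0) - 102) - 675)*752 = (√((-24 + 0) - 102) - 675)*752 = (√(-24 - 102) - 675)*752 = (√(-126) - 675)*752 = (3*I*√14 - 675)*752 = (-675 + 3*I*√14)*752 = -507600 + 2256*I*√14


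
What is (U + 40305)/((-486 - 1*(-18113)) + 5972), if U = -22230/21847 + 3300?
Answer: 952616205/515567353 ≈ 1.8477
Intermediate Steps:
U = 72072870/21847 (U = -22230*1/21847 + 3300 = -22230/21847 + 3300 = 72072870/21847 ≈ 3299.0)
(U + 40305)/((-486 - 1*(-18113)) + 5972) = (72072870/21847 + 40305)/((-486 - 1*(-18113)) + 5972) = 952616205/(21847*((-486 + 18113) + 5972)) = 952616205/(21847*(17627 + 5972)) = (952616205/21847)/23599 = (952616205/21847)*(1/23599) = 952616205/515567353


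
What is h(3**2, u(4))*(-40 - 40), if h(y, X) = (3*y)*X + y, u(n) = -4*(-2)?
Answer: -18000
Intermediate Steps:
u(n) = 8
h(y, X) = y + 3*X*y (h(y, X) = 3*X*y + y = y + 3*X*y)
h(3**2, u(4))*(-40 - 40) = (3**2*(1 + 3*8))*(-40 - 40) = (9*(1 + 24))*(-80) = (9*25)*(-80) = 225*(-80) = -18000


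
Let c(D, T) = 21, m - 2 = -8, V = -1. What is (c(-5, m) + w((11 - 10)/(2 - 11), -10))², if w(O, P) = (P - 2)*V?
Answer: 1089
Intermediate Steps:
m = -6 (m = 2 - 8 = -6)
w(O, P) = 2 - P (w(O, P) = (P - 2)*(-1) = (-2 + P)*(-1) = 2 - P)
(c(-5, m) + w((11 - 10)/(2 - 11), -10))² = (21 + (2 - 1*(-10)))² = (21 + (2 + 10))² = (21 + 12)² = 33² = 1089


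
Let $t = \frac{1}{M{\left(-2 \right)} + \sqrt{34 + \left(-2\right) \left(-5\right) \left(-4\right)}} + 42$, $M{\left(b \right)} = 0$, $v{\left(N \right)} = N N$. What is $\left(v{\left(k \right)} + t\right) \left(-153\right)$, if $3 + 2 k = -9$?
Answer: $-11934 + \frac{51 i \sqrt{6}}{2} \approx -11934.0 + 62.462 i$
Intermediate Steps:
$k = -6$ ($k = - \frac{3}{2} + \frac{1}{2} \left(-9\right) = - \frac{3}{2} - \frac{9}{2} = -6$)
$v{\left(N \right)} = N^{2}$
$t = 42 - \frac{i \sqrt{6}}{6}$ ($t = \frac{1}{0 + \sqrt{34 + \left(-2\right) \left(-5\right) \left(-4\right)}} + 42 = \frac{1}{0 + \sqrt{34 + 10 \left(-4\right)}} + 42 = \frac{1}{0 + \sqrt{34 - 40}} + 42 = \frac{1}{0 + \sqrt{-6}} + 42 = \frac{1}{0 + i \sqrt{6}} + 42 = \frac{1}{i \sqrt{6}} + 42 = - \frac{i \sqrt{6}}{6} + 42 = 42 - \frac{i \sqrt{6}}{6} \approx 42.0 - 0.40825 i$)
$\left(v{\left(k \right)} + t\right) \left(-153\right) = \left(\left(-6\right)^{2} + \left(42 - \frac{i \sqrt{6}}{6}\right)\right) \left(-153\right) = \left(36 + \left(42 - \frac{i \sqrt{6}}{6}\right)\right) \left(-153\right) = \left(78 - \frac{i \sqrt{6}}{6}\right) \left(-153\right) = -11934 + \frac{51 i \sqrt{6}}{2}$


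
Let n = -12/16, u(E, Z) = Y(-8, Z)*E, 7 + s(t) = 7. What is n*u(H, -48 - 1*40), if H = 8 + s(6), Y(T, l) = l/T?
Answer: -66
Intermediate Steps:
s(t) = 0 (s(t) = -7 + 7 = 0)
H = 8 (H = 8 + 0 = 8)
u(E, Z) = -E*Z/8 (u(E, Z) = (Z/(-8))*E = (Z*(-1/8))*E = (-Z/8)*E = -E*Z/8)
n = -3/4 (n = -12*1/16 = -3/4 ≈ -0.75000)
n*u(H, -48 - 1*40) = -(-3)*8*(-48 - 1*40)/32 = -(-3)*8*(-48 - 40)/32 = -(-3)*8*(-88)/32 = -3/4*88 = -66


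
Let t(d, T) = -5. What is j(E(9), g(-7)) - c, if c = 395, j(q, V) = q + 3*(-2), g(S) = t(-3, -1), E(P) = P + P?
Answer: -383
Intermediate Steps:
E(P) = 2*P
g(S) = -5
j(q, V) = -6 + q (j(q, V) = q - 6 = -6 + q)
j(E(9), g(-7)) - c = (-6 + 2*9) - 1*395 = (-6 + 18) - 395 = 12 - 395 = -383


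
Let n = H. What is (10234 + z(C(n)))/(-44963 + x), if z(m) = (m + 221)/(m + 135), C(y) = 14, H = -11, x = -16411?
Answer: -508367/3048242 ≈ -0.16677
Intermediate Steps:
n = -11
z(m) = (221 + m)/(135 + m)
(10234 + z(C(n)))/(-44963 + x) = (10234 + (221 + 14)/(135 + 14))/(-44963 - 16411) = (10234 + 235/149)/(-61374) = (10234 + (1/149)*235)*(-1/61374) = (10234 + 235/149)*(-1/61374) = (1525101/149)*(-1/61374) = -508367/3048242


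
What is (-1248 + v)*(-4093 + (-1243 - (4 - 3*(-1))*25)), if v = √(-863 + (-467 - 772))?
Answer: 6877728 - 5511*I*√2102 ≈ 6.8777e+6 - 2.5267e+5*I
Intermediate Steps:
v = I*√2102 (v = √(-863 - 1239) = √(-2102) = I*√2102 ≈ 45.848*I)
(-1248 + v)*(-4093 + (-1243 - (4 - 3*(-1))*25)) = (-1248 + I*√2102)*(-4093 + (-1243 - (4 - 3*(-1))*25)) = (-1248 + I*√2102)*(-4093 + (-1243 - (4 + 3)*25)) = (-1248 + I*√2102)*(-4093 + (-1243 - 7*25)) = (-1248 + I*√2102)*(-4093 + (-1243 - 1*175)) = (-1248 + I*√2102)*(-4093 + (-1243 - 175)) = (-1248 + I*√2102)*(-4093 - 1418) = (-1248 + I*√2102)*(-5511) = 6877728 - 5511*I*√2102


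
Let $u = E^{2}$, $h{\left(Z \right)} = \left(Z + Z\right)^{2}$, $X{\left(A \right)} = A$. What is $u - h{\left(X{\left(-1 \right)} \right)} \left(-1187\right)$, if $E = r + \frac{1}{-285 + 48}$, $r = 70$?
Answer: $\frac{541885333}{56169} \approx 9647.4$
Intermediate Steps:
$h{\left(Z \right)} = 4 Z^{2}$ ($h{\left(Z \right)} = \left(2 Z\right)^{2} = 4 Z^{2}$)
$E = \frac{16589}{237}$ ($E = 70 + \frac{1}{-285 + 48} = 70 + \frac{1}{-237} = 70 - \frac{1}{237} = \frac{16589}{237} \approx 69.996$)
$u = \frac{275194921}{56169}$ ($u = \left(\frac{16589}{237}\right)^{2} = \frac{275194921}{56169} \approx 4899.4$)
$u - h{\left(X{\left(-1 \right)} \right)} \left(-1187\right) = \frac{275194921}{56169} - 4 \left(-1\right)^{2} \left(-1187\right) = \frac{275194921}{56169} - 4 \cdot 1 \left(-1187\right) = \frac{275194921}{56169} - 4 \left(-1187\right) = \frac{275194921}{56169} - -4748 = \frac{275194921}{56169} + 4748 = \frac{541885333}{56169}$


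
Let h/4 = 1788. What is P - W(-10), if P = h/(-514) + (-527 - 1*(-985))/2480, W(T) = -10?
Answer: -1188587/318680 ≈ -3.7297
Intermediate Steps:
h = 7152 (h = 4*1788 = 7152)
P = -4375387/318680 (P = 7152/(-514) + (-527 - 1*(-985))/2480 = 7152*(-1/514) + (-527 + 985)*(1/2480) = -3576/257 + 458*(1/2480) = -3576/257 + 229/1240 = -4375387/318680 ≈ -13.730)
P - W(-10) = -4375387/318680 - 1*(-10) = -4375387/318680 + 10 = -1188587/318680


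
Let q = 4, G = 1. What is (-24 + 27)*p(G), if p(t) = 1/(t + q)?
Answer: ⅗ ≈ 0.60000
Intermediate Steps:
p(t) = 1/(4 + t) (p(t) = 1/(t + 4) = 1/(4 + t))
(-24 + 27)*p(G) = (-24 + 27)/(4 + 1) = 3/5 = 3*(⅕) = ⅗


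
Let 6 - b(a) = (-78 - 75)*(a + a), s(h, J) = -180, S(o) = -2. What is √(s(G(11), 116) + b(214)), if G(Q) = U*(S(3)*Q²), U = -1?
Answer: √65310 ≈ 255.56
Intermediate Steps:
G(Q) = 2*Q² (G(Q) = -(-2)*Q² = 2*Q²)
b(a) = 6 + 306*a (b(a) = 6 - (-78 - 75)*(a + a) = 6 - (-153)*2*a = 6 - (-306)*a = 6 + 306*a)
√(s(G(11), 116) + b(214)) = √(-180 + (6 + 306*214)) = √(-180 + (6 + 65484)) = √(-180 + 65490) = √65310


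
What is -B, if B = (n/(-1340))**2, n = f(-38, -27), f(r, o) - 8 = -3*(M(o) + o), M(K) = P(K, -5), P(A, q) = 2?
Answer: -6889/1795600 ≈ -0.0038366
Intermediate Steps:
M(K) = 2
f(r, o) = 2 - 3*o (f(r, o) = 8 - 3*(2 + o) = 8 + (-6 - 3*o) = 2 - 3*o)
n = 83 (n = 2 - 3*(-27) = 2 + 81 = 83)
B = 6889/1795600 (B = (83/(-1340))**2 = (83*(-1/1340))**2 = (-83/1340)**2 = 6889/1795600 ≈ 0.0038366)
-B = -1*6889/1795600 = -6889/1795600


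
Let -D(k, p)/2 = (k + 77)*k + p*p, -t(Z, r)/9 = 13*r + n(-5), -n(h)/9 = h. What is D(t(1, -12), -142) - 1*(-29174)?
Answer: -2161002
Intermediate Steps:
n(h) = -9*h
t(Z, r) = -405 - 117*r (t(Z, r) = -9*(13*r - 9*(-5)) = -9*(13*r + 45) = -9*(45 + 13*r) = -405 - 117*r)
D(k, p) = -2*p² - 2*k*(77 + k) (D(k, p) = -2*((k + 77)*k + p*p) = -2*((77 + k)*k + p²) = -2*(k*(77 + k) + p²) = -2*(p² + k*(77 + k)) = -2*p² - 2*k*(77 + k))
D(t(1, -12), -142) - 1*(-29174) = (-154*(-405 - 117*(-12)) - 2*(-405 - 117*(-12))² - 2*(-142)²) - 1*(-29174) = (-154*(-405 + 1404) - 2*(-405 + 1404)² - 2*20164) + 29174 = (-154*999 - 2*999² - 40328) + 29174 = (-153846 - 2*998001 - 40328) + 29174 = (-153846 - 1996002 - 40328) + 29174 = -2190176 + 29174 = -2161002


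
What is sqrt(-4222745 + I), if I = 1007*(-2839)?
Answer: I*sqrt(7081618) ≈ 2661.1*I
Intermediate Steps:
I = -2858873
sqrt(-4222745 + I) = sqrt(-4222745 - 2858873) = sqrt(-7081618) = I*sqrt(7081618)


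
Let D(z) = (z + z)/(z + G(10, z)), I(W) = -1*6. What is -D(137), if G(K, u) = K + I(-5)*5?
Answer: -274/117 ≈ -2.3419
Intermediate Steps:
I(W) = -6
G(K, u) = -30 + K (G(K, u) = K - 6*5 = K - 30 = -30 + K)
D(z) = 2*z/(-20 + z) (D(z) = (z + z)/(z + (-30 + 10)) = (2*z)/(z - 20) = (2*z)/(-20 + z) = 2*z/(-20 + z))
-D(137) = -2*137/(-20 + 137) = -2*137/117 = -1*274/117 = -274/117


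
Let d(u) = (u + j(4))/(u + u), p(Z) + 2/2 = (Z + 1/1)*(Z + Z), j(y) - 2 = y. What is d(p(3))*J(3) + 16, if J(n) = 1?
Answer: 765/46 ≈ 16.630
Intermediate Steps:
j(y) = 2 + y
p(Z) = -1 + 2*Z*(1 + Z) (p(Z) = -1 + (Z + 1/1)*(Z + Z) = -1 + (Z + 1)*(2*Z) = -1 + (1 + Z)*(2*Z) = -1 + 2*Z*(1 + Z))
d(u) = (6 + u)/(2*u) (d(u) = (u + (2 + 4))/(u + u) = (u + 6)/((2*u)) = (6 + u)*(1/(2*u)) = (6 + u)/(2*u))
d(p(3))*J(3) + 16 = ((6 + (-1 + 2*3 + 2*3**2))/(2*(-1 + 2*3 + 2*3**2)))*1 + 16 = ((6 + (-1 + 6 + 2*9))/(2*(-1 + 6 + 2*9)))*1 + 16 = ((6 + (-1 + 6 + 18))/(2*(-1 + 6 + 18)))*1 + 16 = ((1/2)*(6 + 23)/23)*1 + 16 = ((1/2)*(1/23)*29)*1 + 16 = (29/46)*1 + 16 = 29/46 + 16 = 765/46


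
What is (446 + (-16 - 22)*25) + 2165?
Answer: 1661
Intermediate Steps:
(446 + (-16 - 22)*25) + 2165 = (446 - 38*25) + 2165 = (446 - 950) + 2165 = -504 + 2165 = 1661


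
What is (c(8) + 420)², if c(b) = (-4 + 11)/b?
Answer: 11336689/64 ≈ 1.7714e+5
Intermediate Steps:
c(b) = 7/b
(c(8) + 420)² = (7/8 + 420)² = (3367/8)² = 11336689/64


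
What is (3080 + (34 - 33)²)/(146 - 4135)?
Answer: -3081/3989 ≈ -0.77237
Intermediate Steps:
(3080 + (34 - 33)²)/(146 - 4135) = (3080 + 1²)/(-3989) = (3080 + 1)*(-1/3989) = 3081*(-1/3989) = -3081/3989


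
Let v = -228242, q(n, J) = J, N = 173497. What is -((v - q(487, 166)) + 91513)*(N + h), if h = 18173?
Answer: 26238664650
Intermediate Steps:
-((v - q(487, 166)) + 91513)*(N + h) = -((-228242 - 1*166) + 91513)*(173497 + 18173) = -((-228242 - 166) + 91513)*191670 = -(-228408 + 91513)*191670 = -(-136895)*191670 = -1*(-26238664650) = 26238664650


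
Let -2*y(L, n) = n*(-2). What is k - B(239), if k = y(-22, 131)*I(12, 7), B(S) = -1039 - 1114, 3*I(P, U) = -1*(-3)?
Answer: 2284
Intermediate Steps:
I(P, U) = 1 (I(P, U) = (-1*(-3))/3 = (1/3)*3 = 1)
y(L, n) = n (y(L, n) = -n*(-2)/2 = -(-1)*n = n)
B(S) = -2153
k = 131 (k = 131*1 = 131)
k - B(239) = 131 - 1*(-2153) = 131 + 2153 = 2284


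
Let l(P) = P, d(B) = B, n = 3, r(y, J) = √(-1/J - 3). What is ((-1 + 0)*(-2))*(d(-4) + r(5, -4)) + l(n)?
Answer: -5 + I*√11 ≈ -5.0 + 3.3166*I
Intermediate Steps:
r(y, J) = √(-3 - 1/J)
((-1 + 0)*(-2))*(d(-4) + r(5, -4)) + l(n) = ((-1 + 0)*(-2))*(-4 + √(-3 - 1/(-4))) + 3 = (-1*(-2))*(-4 + √(-3 - 1*(-¼))) + 3 = 2*(-4 + √(-3 + ¼)) + 3 = 2*(-4 + √(-11/4)) + 3 = 2*(-4 + I*√11/2) + 3 = (-8 + I*√11) + 3 = -5 + I*√11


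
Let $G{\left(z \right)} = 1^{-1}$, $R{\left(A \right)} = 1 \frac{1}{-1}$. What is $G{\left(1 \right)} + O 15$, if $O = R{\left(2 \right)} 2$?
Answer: $-29$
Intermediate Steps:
$R{\left(A \right)} = -1$ ($R{\left(A \right)} = 1 \left(-1\right) = -1$)
$G{\left(z \right)} = 1$
$O = -2$ ($O = \left(-1\right) 2 = -2$)
$G{\left(1 \right)} + O 15 = 1 - 30 = -29$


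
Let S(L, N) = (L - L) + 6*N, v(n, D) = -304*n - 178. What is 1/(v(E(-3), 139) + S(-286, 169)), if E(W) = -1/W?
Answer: 3/2204 ≈ 0.0013612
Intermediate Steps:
v(n, D) = -178 - 304*n
S(L, N) = 6*N (S(L, N) = 0 + 6*N = 6*N)
1/(v(E(-3), 139) + S(-286, 169)) = 1/((-178 - (-304)/(-3)) + 6*169) = 1/((-178 - (-304)*(-1)/3) + 1014) = 1/((-178 - 304*1/3) + 1014) = 1/((-178 - 304/3) + 1014) = 1/(-838/3 + 1014) = 1/(2204/3) = 3/2204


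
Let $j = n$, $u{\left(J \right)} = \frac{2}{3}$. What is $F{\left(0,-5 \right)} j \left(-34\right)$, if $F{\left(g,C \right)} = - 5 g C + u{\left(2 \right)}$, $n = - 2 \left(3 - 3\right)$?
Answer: $0$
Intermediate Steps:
$n = 0$ ($n = \left(-2\right) 0 = 0$)
$u{\left(J \right)} = \frac{2}{3}$ ($u{\left(J \right)} = 2 \cdot \frac{1}{3} = \frac{2}{3}$)
$j = 0$
$F{\left(g,C \right)} = \frac{2}{3} - 5 C g$ ($F{\left(g,C \right)} = - 5 g C + \frac{2}{3} = - 5 C g + \frac{2}{3} = \frac{2}{3} - 5 C g$)
$F{\left(0,-5 \right)} j \left(-34\right) = \left(\frac{2}{3} - \left(-25\right) 0\right) 0 \left(-34\right) = \left(\frac{2}{3} + 0\right) 0 \left(-34\right) = \frac{2}{3} \cdot 0 \left(-34\right) = 0 \left(-34\right) = 0$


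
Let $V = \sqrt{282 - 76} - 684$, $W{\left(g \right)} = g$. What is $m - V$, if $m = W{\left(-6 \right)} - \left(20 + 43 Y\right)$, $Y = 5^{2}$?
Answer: $-417 - \sqrt{206} \approx -431.35$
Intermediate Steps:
$Y = 25$
$V = -684 + \sqrt{206}$ ($V = \sqrt{206} - 684 = -684 + \sqrt{206} \approx -669.65$)
$m = -1101$ ($m = -6 - 1095 = -1101$)
$m - V = -1101 - \left(-684 + \sqrt{206}\right) = -1101 + \left(684 - \sqrt{206}\right) = -417 - \sqrt{206}$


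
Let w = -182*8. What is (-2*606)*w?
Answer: 1764672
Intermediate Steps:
w = -1456
(-2*606)*w = -2*606*(-1456) = -1212*(-1456) = 1764672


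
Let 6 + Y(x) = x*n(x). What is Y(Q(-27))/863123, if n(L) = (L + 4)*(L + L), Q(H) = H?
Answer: -33540/863123 ≈ -0.038859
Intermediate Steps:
n(L) = 2*L*(4 + L) (n(L) = (4 + L)*(2*L) = 2*L*(4 + L))
Y(x) = -6 + 2*x²*(4 + x) (Y(x) = -6 + x*(2*x*(4 + x)) = -6 + 2*x²*(4 + x))
Y(Q(-27))/863123 = (-6 + 2*(-27)²*(4 - 27))/863123 = (-6 + 2*729*(-23))*(1/863123) = (-6 - 33534)*(1/863123) = -33540*1/863123 = -33540/863123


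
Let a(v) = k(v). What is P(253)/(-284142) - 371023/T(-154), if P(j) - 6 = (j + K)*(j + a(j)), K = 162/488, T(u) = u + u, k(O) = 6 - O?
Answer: 535898965241/444871658 ≈ 1204.6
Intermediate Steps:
T(u) = 2*u
a(v) = 6 - v
K = 81/244 (K = 162*(1/488) = 81/244 ≈ 0.33197)
P(j) = 975/122 + 6*j (P(j) = 6 + (j + 81/244)*(j + (6 - j)) = 6 + (81/244 + j)*6 = 6 + (243/122 + 6*j) = 975/122 + 6*j)
P(253)/(-284142) - 371023/T(-154) = (975/122 + 6*253)/(-284142) - 371023/(2*(-154)) = (975/122 + 1518)*(-1/284142) - 371023/(-308) = (186171/122)*(-1/284142) - 371023*(-1/308) = -62057/11555108 + 371023/308 = 535898965241/444871658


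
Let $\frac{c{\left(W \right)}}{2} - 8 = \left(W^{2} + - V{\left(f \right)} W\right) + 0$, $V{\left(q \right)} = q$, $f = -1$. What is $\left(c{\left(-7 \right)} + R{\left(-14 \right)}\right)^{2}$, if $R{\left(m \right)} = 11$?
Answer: $12321$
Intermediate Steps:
$c{\left(W \right)} = 16 + 2 W + 2 W^{2}$ ($c{\left(W \right)} = 16 + 2 \left(\left(W^{2} + \left(-1\right) \left(-1\right) W\right) + 0\right) = 16 + 2 \left(\left(W^{2} + 1 W\right) + 0\right) = 16 + 2 \left(\left(W^{2} + W\right) + 0\right) = 16 + 2 \left(\left(W + W^{2}\right) + 0\right) = 16 + 2 \left(W + W^{2}\right) = 16 + \left(2 W + 2 W^{2}\right) = 16 + 2 W + 2 W^{2}$)
$\left(c{\left(-7 \right)} + R{\left(-14 \right)}\right)^{2} = \left(\left(16 + 2 \left(-7\right) + 2 \left(-7\right)^{2}\right) + 11\right)^{2} = \left(\left(16 - 14 + 2 \cdot 49\right) + 11\right)^{2} = \left(\left(16 - 14 + 98\right) + 11\right)^{2} = \left(100 + 11\right)^{2} = 111^{2} = 12321$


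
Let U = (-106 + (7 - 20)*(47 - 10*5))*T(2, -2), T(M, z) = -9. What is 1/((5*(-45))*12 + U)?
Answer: -1/2097 ≈ -0.00047687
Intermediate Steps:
U = 603 (U = (-106 + (7 - 20)*(47 - 10*5))*(-9) = (-106 - 13*(47 - 50))*(-9) = (-106 - 13*(-3))*(-9) = (-106 + 39)*(-9) = -67*(-9) = 603)
1/((5*(-45))*12 + U) = 1/((5*(-45))*12 + 603) = 1/(-225*12 + 603) = 1/(-2700 + 603) = 1/(-2097) = -1/2097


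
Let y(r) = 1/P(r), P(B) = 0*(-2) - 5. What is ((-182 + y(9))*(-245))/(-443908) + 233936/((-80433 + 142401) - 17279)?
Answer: 101851189617/19837804612 ≈ 5.1342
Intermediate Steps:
P(B) = -5 (P(B) = 0 - 5 = -5)
y(r) = -⅕ (y(r) = 1/(-5) = -⅕)
((-182 + y(9))*(-245))/(-443908) + 233936/((-80433 + 142401) - 17279) = ((-182 - ⅕)*(-245))/(-443908) + 233936/((-80433 + 142401) - 17279) = -911/5*(-245)*(-1/443908) + 233936/(61968 - 17279) = 44639*(-1/443908) + 233936/44689 = -44639/443908 + 233936*(1/44689) = -44639/443908 + 233936/44689 = 101851189617/19837804612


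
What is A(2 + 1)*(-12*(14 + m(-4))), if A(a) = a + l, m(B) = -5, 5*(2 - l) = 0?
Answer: -540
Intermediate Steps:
l = 2 (l = 2 - ⅕*0 = 2 + 0 = 2)
A(a) = 2 + a (A(a) = a + 2 = 2 + a)
A(2 + 1)*(-12*(14 + m(-4))) = (2 + (2 + 1))*(-12*(14 - 5)) = (2 + 3)*(-12*9) = 5*(-108) = -540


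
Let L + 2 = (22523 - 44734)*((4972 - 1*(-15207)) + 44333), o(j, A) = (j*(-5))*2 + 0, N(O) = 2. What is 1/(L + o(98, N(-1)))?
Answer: -1/1432877014 ≈ -6.9790e-10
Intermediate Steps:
o(j, A) = -10*j (o(j, A) = -5*j*2 + 0 = -10*j + 0 = -10*j)
L = -1432876034 (L = -2 + (22523 - 44734)*((4972 - 1*(-15207)) + 44333) = -2 - 22211*((4972 + 15207) + 44333) = -2 - 22211*(20179 + 44333) = -2 - 22211*64512 = -2 - 1432876032 = -1432876034)
1/(L + o(98, N(-1))) = 1/(-1432876034 - 10*98) = 1/(-1432876034 - 980) = 1/(-1432877014) = -1/1432877014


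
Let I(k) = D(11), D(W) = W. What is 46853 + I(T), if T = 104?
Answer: 46864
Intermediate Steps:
I(k) = 11
46853 + I(T) = 46853 + 11 = 46864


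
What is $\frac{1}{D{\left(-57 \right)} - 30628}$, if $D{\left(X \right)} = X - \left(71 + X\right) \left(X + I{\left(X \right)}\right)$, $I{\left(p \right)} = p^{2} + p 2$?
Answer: $- \frac{1}{73777} \approx -1.3554 \cdot 10^{-5}$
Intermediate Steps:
$I{\left(p \right)} = p^{2} + 2 p$
$D{\left(X \right)} = X - \left(71 + X\right) \left(X + X \left(2 + X\right)\right)$
$\frac{1}{D{\left(-57 \right)} - 30628} = \frac{1}{- 57 \left(-212 - \left(-57\right)^{2} - -4218\right) - 30628} = \frac{1}{- 57 \left(-212 - 3249 + 4218\right) - 30628} = \frac{1}{\left(-57\right) 757 - 30628} = \frac{1}{-43149 - 30628} = \frac{1}{-73777} = - \frac{1}{73777}$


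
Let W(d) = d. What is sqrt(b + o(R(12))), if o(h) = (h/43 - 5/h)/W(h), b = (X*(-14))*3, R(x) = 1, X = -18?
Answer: sqrt(1388642)/43 ≈ 27.405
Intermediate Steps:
b = 756 (b = -18*(-14)*3 = 252*3 = 756)
o(h) = (-5/h + h/43)/h (o(h) = (h/43 - 5/h)/h = (-5/h + h/43)/h)
sqrt(b + o(R(12))) = sqrt(756 + (1/43 - 5/1**2)) = sqrt(756 + (1/43 - 5*1)) = sqrt(756 + (1/43 - 5)) = sqrt(756 - 214/43) = sqrt(32294/43) = sqrt(1388642)/43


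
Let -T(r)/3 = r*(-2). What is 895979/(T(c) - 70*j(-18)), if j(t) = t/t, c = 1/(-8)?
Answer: -3583916/283 ≈ -12664.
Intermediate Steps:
c = -⅛ ≈ -0.12500
j(t) = 1
T(r) = 6*r (T(r) = -3*r*(-2) = -(-6)*r = 6*r)
895979/(T(c) - 70*j(-18)) = 895979/(6*(-⅛) - 70*1) = 895979/(-¾ - 70) = 895979/(-283/4) = 895979*(-4/283) = -3583916/283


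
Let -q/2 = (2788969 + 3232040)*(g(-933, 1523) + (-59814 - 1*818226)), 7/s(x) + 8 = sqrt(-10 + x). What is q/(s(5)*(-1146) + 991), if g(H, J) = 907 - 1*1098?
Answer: 31152408936422082/5762509 - 9426450322054164*I*sqrt(5)/28812545 ≈ 5.406e+9 - 7.3156e+8*I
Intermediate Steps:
g(H, J) = -191 (g(H, J) = 907 - 1098 = -191)
s(x) = 7/(-8 + sqrt(-10 + x))
q = 10575673510158 (q = -2*(2788969 + 3232040)*(-191 + (-59814 - 1*818226)) = -12042018*(-191 + (-59814 - 818226)) = -12042018*(-191 - 878040) = -12042018*(-878231) = -2*(-5287836755079) = 10575673510158)
q/(s(5)*(-1146) + 991) = 10575673510158/((7/(-8 + sqrt(-10 + 5)))*(-1146) + 991) = 10575673510158/((7/(-8 + sqrt(-5)))*(-1146) + 991) = 10575673510158/((7/(-8 + I*sqrt(5)))*(-1146) + 991) = 10575673510158/(-8022/(-8 + I*sqrt(5)) + 991) = 10575673510158/(991 - 8022/(-8 + I*sqrt(5)))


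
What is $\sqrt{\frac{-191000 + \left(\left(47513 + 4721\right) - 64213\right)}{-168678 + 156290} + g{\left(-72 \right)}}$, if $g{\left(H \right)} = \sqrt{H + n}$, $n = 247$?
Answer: $\frac{\sqrt{628625963 + 191828180 \sqrt{7}}}{6194} \approx 5.4419$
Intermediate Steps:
$g{\left(H \right)} = \sqrt{247 + H}$ ($g{\left(H \right)} = \sqrt{H + 247} = \sqrt{247 + H}$)
$\sqrt{\frac{-191000 + \left(\left(47513 + 4721\right) - 64213\right)}{-168678 + 156290} + g{\left(-72 \right)}} = \sqrt{\frac{-191000 + \left(\left(47513 + 4721\right) - 64213\right)}{-168678 + 156290} + \sqrt{247 - 72}} = \sqrt{\frac{-191000 + \left(52234 - 64213\right)}{-12388} + \sqrt{175}} = \sqrt{\left(-191000 - 11979\right) \left(- \frac{1}{12388}\right) + 5 \sqrt{7}} = \sqrt{\left(-202979\right) \left(- \frac{1}{12388}\right) + 5 \sqrt{7}} = \sqrt{\frac{202979}{12388} + 5 \sqrt{7}}$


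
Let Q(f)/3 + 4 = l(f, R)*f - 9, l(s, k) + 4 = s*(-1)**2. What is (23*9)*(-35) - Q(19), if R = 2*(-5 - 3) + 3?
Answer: -8061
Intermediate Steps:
R = -13 (R = 2*(-8) + 3 = -16 + 3 = -13)
l(s, k) = -4 + s (l(s, k) = -4 + s*(-1)**2 = -4 + s*1 = -4 + s)
Q(f) = -39 + 3*f*(-4 + f) (Q(f) = -12 + 3*((-4 + f)*f - 9) = -12 + 3*(f*(-4 + f) - 9) = -12 + 3*(-9 + f*(-4 + f)) = -12 + (-27 + 3*f*(-4 + f)) = -39 + 3*f*(-4 + f))
(23*9)*(-35) - Q(19) = (23*9)*(-35) - (-39 + 3*19*(-4 + 19)) = 207*(-35) - (-39 + 3*19*15) = -7245 - (-39 + 855) = -7245 - 1*816 = -7245 - 816 = -8061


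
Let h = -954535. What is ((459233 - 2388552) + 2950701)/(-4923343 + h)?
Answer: -510691/2938939 ≈ -0.17377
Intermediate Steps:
((459233 - 2388552) + 2950701)/(-4923343 + h) = ((459233 - 2388552) + 2950701)/(-4923343 - 954535) = (-1929319 + 2950701)/(-5877878) = 1021382*(-1/5877878) = -510691/2938939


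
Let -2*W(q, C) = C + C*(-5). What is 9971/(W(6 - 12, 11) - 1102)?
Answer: -9971/1080 ≈ -9.2324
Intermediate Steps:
W(q, C) = 2*C (W(q, C) = -(C + C*(-5))/2 = -(C - 5*C)/2 = -(-2)*C = 2*C)
9971/(W(6 - 12, 11) - 1102) = 9971/(2*11 - 1102) = 9971/(22 - 1102) = 9971/(-1080) = 9971*(-1/1080) = -9971/1080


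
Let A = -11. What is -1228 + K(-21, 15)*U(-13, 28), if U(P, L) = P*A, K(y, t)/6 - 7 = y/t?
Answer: 17884/5 ≈ 3576.8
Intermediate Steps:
K(y, t) = 42 + 6*y/t (K(y, t) = 42 + 6*(y/t) = 42 + 6*y/t)
U(P, L) = -11*P (U(P, L) = P*(-11) = -11*P)
-1228 + K(-21, 15)*U(-13, 28) = -1228 + (42 + 6*(-21)/15)*(-11*(-13)) = -1228 + (42 + 6*(-21)*(1/15))*143 = -1228 + (42 - 42/5)*143 = -1228 + (168/5)*143 = -1228 + 24024/5 = 17884/5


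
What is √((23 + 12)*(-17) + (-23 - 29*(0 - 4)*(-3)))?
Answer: I*√966 ≈ 31.081*I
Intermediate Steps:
√((23 + 12)*(-17) + (-23 - 29*(0 - 4)*(-3))) = √(35*(-17) + (-23 - (-116)*(-3))) = √(-595 + (-23 - 29*12)) = √(-595 + (-23 - 348)) = √(-595 - 371) = √(-966) = I*√966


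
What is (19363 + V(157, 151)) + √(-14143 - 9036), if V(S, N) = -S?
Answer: 19206 + I*√23179 ≈ 19206.0 + 152.25*I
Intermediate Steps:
(19363 + V(157, 151)) + √(-14143 - 9036) = (19363 - 1*157) + √(-14143 - 9036) = (19363 - 157) + √(-23179) = 19206 + I*√23179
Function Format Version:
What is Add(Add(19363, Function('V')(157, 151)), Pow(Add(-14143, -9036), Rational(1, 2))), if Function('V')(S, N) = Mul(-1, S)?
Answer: Add(19206, Mul(I, Pow(23179, Rational(1, 2)))) ≈ Add(19206., Mul(152.25, I))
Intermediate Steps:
Add(Add(19363, Function('V')(157, 151)), Pow(Add(-14143, -9036), Rational(1, 2))) = Add(Add(19363, Mul(-1, 157)), Pow(Add(-14143, -9036), Rational(1, 2))) = Add(Add(19363, -157), Pow(-23179, Rational(1, 2))) = Add(19206, Mul(I, Pow(23179, Rational(1, 2))))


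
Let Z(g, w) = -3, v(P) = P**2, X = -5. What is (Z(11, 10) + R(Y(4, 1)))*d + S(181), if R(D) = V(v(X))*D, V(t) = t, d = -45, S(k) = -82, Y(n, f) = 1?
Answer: -1072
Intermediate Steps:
R(D) = 25*D (R(D) = (-5)**2*D = 25*D)
(Z(11, 10) + R(Y(4, 1)))*d + S(181) = (-3 + 25*1)*(-45) - 82 = (-3 + 25)*(-45) - 82 = 22*(-45) - 82 = -990 - 82 = -1072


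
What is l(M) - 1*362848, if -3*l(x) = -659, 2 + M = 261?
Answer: -1087885/3 ≈ -3.6263e+5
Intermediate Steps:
M = 259 (M = -2 + 261 = 259)
l(x) = 659/3 (l(x) = -1/3*(-659) = 659/3)
l(M) - 1*362848 = 659/3 - 1*362848 = 659/3 - 362848 = -1087885/3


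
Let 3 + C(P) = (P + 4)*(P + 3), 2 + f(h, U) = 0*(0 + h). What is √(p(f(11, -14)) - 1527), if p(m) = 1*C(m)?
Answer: 2*I*√382 ≈ 39.09*I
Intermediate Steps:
f(h, U) = -2 (f(h, U) = -2 + 0*(0 + h) = -2 + 0*h = -2 + 0 = -2)
C(P) = -3 + (3 + P)*(4 + P) (C(P) = -3 + (P + 4)*(P + 3) = -3 + (4 + P)*(3 + P) = -3 + (3 + P)*(4 + P))
p(m) = 9 + m² + 7*m (p(m) = 1*(9 + m² + 7*m) = 9 + m² + 7*m)
√(p(f(11, -14)) - 1527) = √((9 + (-2)² + 7*(-2)) - 1527) = √((9 + 4 - 14) - 1527) = √(-1 - 1527) = √(-1528) = 2*I*√382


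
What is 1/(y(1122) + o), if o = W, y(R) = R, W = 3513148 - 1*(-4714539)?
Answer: 1/8228809 ≈ 1.2152e-7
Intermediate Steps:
W = 8227687 (W = 3513148 + 4714539 = 8227687)
o = 8227687
1/(y(1122) + o) = 1/(1122 + 8227687) = 1/8228809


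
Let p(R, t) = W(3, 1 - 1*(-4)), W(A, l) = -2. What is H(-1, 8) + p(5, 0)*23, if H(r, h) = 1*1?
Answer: -45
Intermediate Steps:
p(R, t) = -2
H(r, h) = 1
H(-1, 8) + p(5, 0)*23 = 1 - 2*23 = 1 - 46 = -45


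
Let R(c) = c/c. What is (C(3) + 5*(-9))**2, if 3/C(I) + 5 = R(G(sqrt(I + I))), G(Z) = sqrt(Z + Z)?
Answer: 33489/16 ≈ 2093.1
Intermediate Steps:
G(Z) = sqrt(2)*sqrt(Z) (G(Z) = sqrt(2*Z) = sqrt(2)*sqrt(Z))
R(c) = 1
C(I) = -3/4 (C(I) = 3/(-5 + 1) = 3/(-4) = 3*(-1/4) = -3/4)
(C(3) + 5*(-9))**2 = (-3/4 + 5*(-9))**2 = (-3/4 - 45)**2 = (-183/4)**2 = 33489/16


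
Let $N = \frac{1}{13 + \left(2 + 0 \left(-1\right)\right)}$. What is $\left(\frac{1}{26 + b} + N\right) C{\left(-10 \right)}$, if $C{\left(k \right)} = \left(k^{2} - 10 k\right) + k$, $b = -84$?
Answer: $\frac{817}{87} \approx 9.3908$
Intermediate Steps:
$C{\left(k \right)} = k^{2} - 9 k$
$N = \frac{1}{15}$ ($N = \frac{1}{13 + \left(2 + 0\right)} = \frac{1}{13 + 2} = \frac{1}{15} \approx 0.066667$)
$\left(\frac{1}{26 + b} + N\right) C{\left(-10 \right)} = \left(\frac{1}{26 - 84} + \frac{1}{15}\right) \left(- 10 \left(-9 - 10\right)\right) = \left(\frac{1}{-58} + \frac{1}{15}\right) \left(\left(-10\right) \left(-19\right)\right) = \left(- \frac{1}{58} + \frac{1}{15}\right) 190 = \frac{43}{870} \cdot 190 = \frac{817}{87}$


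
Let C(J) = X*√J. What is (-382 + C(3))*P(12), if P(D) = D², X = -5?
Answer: -55008 - 720*√3 ≈ -56255.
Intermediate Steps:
C(J) = -5*√J
(-382 + C(3))*P(12) = (-382 - 5*√3)*12² = (-382 - 5*√3)*144 = -55008 - 720*√3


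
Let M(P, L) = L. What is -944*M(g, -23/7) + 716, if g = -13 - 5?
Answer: 26724/7 ≈ 3817.7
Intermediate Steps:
g = -18
-944*M(g, -23/7) + 716 = -(-21712)/7 + 716 = -944*(-23/7) + 716 = 21712/7 + 716 = 26724/7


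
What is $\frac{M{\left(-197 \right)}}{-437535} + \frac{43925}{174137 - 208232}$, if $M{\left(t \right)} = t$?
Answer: $- \frac{1280800544}{994517055} \approx -1.2879$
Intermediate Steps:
$\frac{M{\left(-197 \right)}}{-437535} + \frac{43925}{174137 - 208232} = - \frac{197}{-437535} + \frac{43925}{174137 - 208232} = \left(-197\right) \left(- \frac{1}{437535}\right) + \frac{43925}{174137 - 208232} = \frac{197}{437535} + \frac{43925}{-34095} = \frac{197}{437535} + 43925 \left(- \frac{1}{34095}\right) = \frac{197}{437535} - \frac{8785}{6819} = - \frac{1280800544}{994517055}$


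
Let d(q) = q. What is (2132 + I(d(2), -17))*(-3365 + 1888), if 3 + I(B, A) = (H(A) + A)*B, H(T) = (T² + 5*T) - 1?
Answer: -3693977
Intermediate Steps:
H(T) = -1 + T² + 5*T
I(B, A) = -3 + B*(-1 + A² + 6*A) (I(B, A) = -3 + ((-1 + A² + 5*A) + A)*B = -3 + (-1 + A² + 6*A)*B = -3 + B*(-1 + A² + 6*A))
(2132 + I(d(2), -17))*(-3365 + 1888) = (2132 + (-3 - 1*2 + 2*(-17)² + 6*(-17)*2))*(-3365 + 1888) = (2132 + (-3 - 2 + 2*289 - 204))*(-1477) = (2132 + (-3 - 2 + 578 - 204))*(-1477) = (2132 + 369)*(-1477) = 2501*(-1477) = -3693977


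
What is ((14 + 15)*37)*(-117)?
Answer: -125541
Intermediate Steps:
((14 + 15)*37)*(-117) = (29*37)*(-117) = 1073*(-117) = -125541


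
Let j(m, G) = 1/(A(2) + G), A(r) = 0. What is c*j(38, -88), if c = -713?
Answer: 713/88 ≈ 8.1023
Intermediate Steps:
j(m, G) = 1/G (j(m, G) = 1/(0 + G) = 1/G)
c*j(38, -88) = -713/(-88) = -713*(-1/88) = 713/88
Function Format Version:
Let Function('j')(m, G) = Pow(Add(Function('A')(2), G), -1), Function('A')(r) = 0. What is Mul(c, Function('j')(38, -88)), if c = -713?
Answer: Rational(713, 88) ≈ 8.1023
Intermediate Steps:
Function('j')(m, G) = Pow(G, -1) (Function('j')(m, G) = Pow(Add(0, G), -1) = Pow(G, -1))
Mul(c, Function('j')(38, -88)) = Mul(-713, Pow(-88, -1)) = Mul(-713, Rational(-1, 88)) = Rational(713, 88)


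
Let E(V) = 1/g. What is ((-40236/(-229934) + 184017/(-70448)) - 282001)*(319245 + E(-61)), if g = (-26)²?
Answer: -492909366157633842046211/5475055966016 ≈ -9.0028e+10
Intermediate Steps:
g = 676
E(V) = 1/676
((-40236/(-229934) + 184017/(-70448)) - 282001)*(319245 + E(-61)) = ((-40236/(-229934) + 184017/(-70448)) - 282001)*(319245 + 1/676) = ((-40236*(-1/229934) + 184017*(-1/70448)) - 282001)*(215809621/676) = ((20118/114967 - 184017/70448) - 282001)*(215809621/676) = (-19738609575/8099195216 - 282001)*(215809621/676) = -2284000888716791/8099195216*215809621/676 = -492909366157633842046211/5475055966016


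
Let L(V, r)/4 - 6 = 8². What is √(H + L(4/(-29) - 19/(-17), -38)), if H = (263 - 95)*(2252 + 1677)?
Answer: 8*√10318 ≈ 812.62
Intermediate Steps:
H = 660072 (H = 168*3929 = 660072)
L(V, r) = 280 (L(V, r) = 24 + 4*8² = 24 + 4*64 = 24 + 256 = 280)
√(H + L(4/(-29) - 19/(-17), -38)) = √(660072 + 280) = √660352 = 8*√10318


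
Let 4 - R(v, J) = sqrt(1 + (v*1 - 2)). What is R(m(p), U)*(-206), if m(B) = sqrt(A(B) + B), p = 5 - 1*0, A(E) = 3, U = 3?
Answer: -824 + 206*sqrt(-1 + 2*sqrt(2)) ≈ -545.45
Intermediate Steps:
p = 5 (p = 5 + 0 = 5)
m(B) = sqrt(3 + B)
R(v, J) = 4 - sqrt(-1 + v) (R(v, J) = 4 - sqrt(1 + (v*1 - 2)) = 4 - sqrt(1 + (v - 2)) = 4 - sqrt(1 + (-2 + v)) = 4 - sqrt(-1 + v))
R(m(p), U)*(-206) = (4 - sqrt(-1 + sqrt(3 + 5)))*(-206) = (4 - sqrt(-1 + sqrt(8)))*(-206) = (4 - sqrt(-1 + 2*sqrt(2)))*(-206) = -824 + 206*sqrt(-1 + 2*sqrt(2))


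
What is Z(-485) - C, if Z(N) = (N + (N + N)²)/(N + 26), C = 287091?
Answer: -132715184/459 ≈ -2.8914e+5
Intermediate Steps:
Z(N) = (N + 4*N²)/(26 + N) (Z(N) = (N + (2*N)²)/(26 + N) = (N + 4*N²)/(26 + N))
Z(-485) - C = -485*(1 + 4*(-485))/(26 - 485) - 1*287091 = -485*(1 - 1940)/(-459) - 287091 = -485*(-1/459)*(-1939) - 287091 = -940415/459 - 287091 = -132715184/459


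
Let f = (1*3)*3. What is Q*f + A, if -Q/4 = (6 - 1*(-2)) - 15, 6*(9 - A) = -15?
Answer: 527/2 ≈ 263.50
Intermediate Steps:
A = 23/2 (A = 9 - 1/6*(-15) = 9 + 5/2 = 23/2 ≈ 11.500)
f = 9 (f = 3*3 = 9)
Q = 28 (Q = -4*((6 - 1*(-2)) - 15) = -4*((6 + 2) - 15) = -4*(8 - 15) = -4*(-7) = 28)
Q*f + A = 28*9 + 23/2 = 252 + 23/2 = 527/2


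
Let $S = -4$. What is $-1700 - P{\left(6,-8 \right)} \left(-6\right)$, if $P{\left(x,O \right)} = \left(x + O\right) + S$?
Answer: $-1736$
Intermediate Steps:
$P{\left(x,O \right)} = -4 + O + x$ ($P{\left(x,O \right)} = \left(x + O\right) - 4 = \left(O + x\right) - 4 = -4 + O + x$)
$-1700 - P{\left(6,-8 \right)} \left(-6\right) = -1700 - \left(-4 - 8 + 6\right) \left(-6\right) = -1700 - \left(-6\right) \left(-6\right) = -1700 - 36 = -1736$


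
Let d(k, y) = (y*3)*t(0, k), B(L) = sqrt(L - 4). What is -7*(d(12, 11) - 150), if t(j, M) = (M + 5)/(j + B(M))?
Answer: 1050 - 3927*sqrt(2)/4 ≈ -338.40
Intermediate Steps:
B(L) = sqrt(-4 + L)
t(j, M) = (5 + M)/(j + sqrt(-4 + M)) (t(j, M) = (M + 5)/(j + sqrt(-4 + M)) = (5 + M)/(j + sqrt(-4 + M)))
d(k, y) = 3*y*(5 + k)/sqrt(-4 + k) (d(k, y) = (y*3)*((5 + k)/(0 + sqrt(-4 + k))) = (3*y)*((5 + k)/(sqrt(-4 + k))) = (3*y)*((5 + k)/sqrt(-4 + k)) = 3*y*(5 + k)/sqrt(-4 + k))
-7*(d(12, 11) - 150) = -7*(3*11*(5 + 12)/sqrt(-4 + 12) - 150) = -7*(3*11*17/sqrt(8) - 150) = -7*(3*11*(sqrt(2)/4)*17 - 150) = -7*(561*sqrt(2)/4 - 150) = -7*(-150 + 561*sqrt(2)/4) = 1050 - 3927*sqrt(2)/4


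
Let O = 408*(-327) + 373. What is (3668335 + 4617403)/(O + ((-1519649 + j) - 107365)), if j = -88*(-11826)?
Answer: -8285738/719369 ≈ -11.518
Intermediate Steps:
j = 1040688
O = -133043 (O = -133416 + 373 = -133043)
(3668335 + 4617403)/(O + ((-1519649 + j) - 107365)) = (3668335 + 4617403)/(-133043 + ((-1519649 + 1040688) - 107365)) = 8285738/(-133043 + (-478961 - 107365)) = 8285738/(-133043 - 586326) = 8285738/(-719369) = 8285738*(-1/719369) = -8285738/719369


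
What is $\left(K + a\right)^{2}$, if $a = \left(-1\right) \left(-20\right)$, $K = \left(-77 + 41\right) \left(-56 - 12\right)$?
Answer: $6091024$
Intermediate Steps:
$K = 2448$ ($K = - 36 \left(-56 - 12\right) = \left(-36\right) \left(-68\right) = 2448$)
$a = 20$
$\left(K + a\right)^{2} = \left(2448 + 20\right)^{2} = 2468^{2} = 6091024$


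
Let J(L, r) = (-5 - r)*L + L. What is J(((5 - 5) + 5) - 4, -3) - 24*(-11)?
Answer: 263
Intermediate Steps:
J(L, r) = L + L*(-5 - r) (J(L, r) = L*(-5 - r) + L = L + L*(-5 - r))
J(((5 - 5) + 5) - 4, -3) - 24*(-11) = -(((5 - 5) + 5) - 4)*(4 - 3) - 24*(-11) = -1*((0 + 5) - 4)*1 + 264 = -1*(5 - 4)*1 + 264 = -1*1*1 + 264 = -1 + 264 = 263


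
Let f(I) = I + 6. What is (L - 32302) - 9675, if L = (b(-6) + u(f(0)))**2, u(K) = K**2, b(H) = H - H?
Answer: -40681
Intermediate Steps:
f(I) = 6 + I
b(H) = 0
L = 1296 (L = (0 + (6 + 0)**2)**2 = (0 + 6**2)**2 = (0 + 36)**2 = 36**2 = 1296)
(L - 32302) - 9675 = (1296 - 32302) - 9675 = -31006 - 9675 = -40681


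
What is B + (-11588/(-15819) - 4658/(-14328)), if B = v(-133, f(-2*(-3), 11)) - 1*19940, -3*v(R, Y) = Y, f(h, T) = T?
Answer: -753347451883/37775772 ≈ -19943.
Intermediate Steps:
v(R, Y) = -Y/3
B = -59831/3 (B = -⅓*11 - 1*19940 = -11/3 - 19940 = -59831/3 ≈ -19944.)
B + (-11588/(-15819) - 4658/(-14328)) = -59831/3 + (-11588/(-15819) - 4658/(-14328)) = -59831/3 + (-11588*(-1/15819) - 4658*(-1/14328)) = -59831/3 + (11588/15819 + 2329/7164) = -59831/3 + 39952961/37775772 = -753347451883/37775772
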